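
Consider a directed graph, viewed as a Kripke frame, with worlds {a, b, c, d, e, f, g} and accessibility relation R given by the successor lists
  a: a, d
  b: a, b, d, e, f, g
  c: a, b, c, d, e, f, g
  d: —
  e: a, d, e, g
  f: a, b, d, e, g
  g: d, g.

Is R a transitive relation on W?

No

Transitive: no — f R b and b R f, but not f R f.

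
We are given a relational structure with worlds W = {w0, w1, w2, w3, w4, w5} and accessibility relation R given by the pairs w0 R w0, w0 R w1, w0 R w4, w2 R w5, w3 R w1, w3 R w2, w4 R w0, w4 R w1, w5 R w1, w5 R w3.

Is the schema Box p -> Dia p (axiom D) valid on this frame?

By correspondence theory, D is valid on a frame iff R is serial.
Serial: no — w1 has no R-successor.

No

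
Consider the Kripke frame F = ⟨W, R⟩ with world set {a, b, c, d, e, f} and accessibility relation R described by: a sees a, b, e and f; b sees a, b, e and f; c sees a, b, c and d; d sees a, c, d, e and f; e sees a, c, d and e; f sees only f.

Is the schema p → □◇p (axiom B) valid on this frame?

By correspondence theory, B is valid on a frame iff R is symmetric.
Symmetric: no — a R f but not f R a.

No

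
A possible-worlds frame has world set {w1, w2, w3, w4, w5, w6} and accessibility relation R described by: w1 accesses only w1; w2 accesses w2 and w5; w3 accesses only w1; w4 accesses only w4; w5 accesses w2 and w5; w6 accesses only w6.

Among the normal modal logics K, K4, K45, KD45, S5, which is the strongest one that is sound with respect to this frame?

Transitive (axiom 4): yes — every two-step R-path is closed by a direct edge.
Euclidean (axiom 5): yes — any two successors of a common world are R-related.
Serial (axiom D): yes — every world has a successor (e.g. w1 R w1).
Reflexive (axiom T): no — w3 is not related to itself.
So F validates K, K4, K45, KD45; S5 would additionally require R to be reflexive. The strongest is KD45.

KD45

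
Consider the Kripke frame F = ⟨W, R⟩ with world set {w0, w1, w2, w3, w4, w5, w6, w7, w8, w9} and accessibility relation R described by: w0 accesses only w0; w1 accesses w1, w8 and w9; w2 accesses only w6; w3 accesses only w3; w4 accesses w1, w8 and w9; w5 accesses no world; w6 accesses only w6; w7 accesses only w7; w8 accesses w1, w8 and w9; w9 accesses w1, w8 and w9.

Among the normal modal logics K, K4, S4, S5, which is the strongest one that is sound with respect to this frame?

K4

Transitive (axiom 4): yes — every two-step R-path is closed by a direct edge.
Reflexive (axiom T): no — w2 is not related to itself.
Euclidean (axiom 5): yes — any two successors of a common world are R-related.
So F validates K, K4; S4 would additionally require R to be reflexive. The strongest is K4.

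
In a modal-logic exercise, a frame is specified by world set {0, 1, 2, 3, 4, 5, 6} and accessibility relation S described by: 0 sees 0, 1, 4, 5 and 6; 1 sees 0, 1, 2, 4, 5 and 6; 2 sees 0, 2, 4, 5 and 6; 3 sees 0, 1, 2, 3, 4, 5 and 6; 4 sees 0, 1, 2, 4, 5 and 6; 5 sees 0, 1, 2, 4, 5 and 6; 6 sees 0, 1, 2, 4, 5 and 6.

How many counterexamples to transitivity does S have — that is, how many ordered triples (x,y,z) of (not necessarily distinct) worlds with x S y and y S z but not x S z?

Enumerating: (0,1,2), (0,4,2), (0,5,2), (0,6,2), (2,0,1), (2,4,1), (2,5,1), (2,6,1).

8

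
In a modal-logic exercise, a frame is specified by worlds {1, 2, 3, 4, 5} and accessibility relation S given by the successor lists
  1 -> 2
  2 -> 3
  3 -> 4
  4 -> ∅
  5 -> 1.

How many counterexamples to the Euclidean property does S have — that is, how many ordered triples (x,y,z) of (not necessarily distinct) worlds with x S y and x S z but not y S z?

4

Enumerating: (1,2,2), (2,3,3), (3,4,4), (5,1,1).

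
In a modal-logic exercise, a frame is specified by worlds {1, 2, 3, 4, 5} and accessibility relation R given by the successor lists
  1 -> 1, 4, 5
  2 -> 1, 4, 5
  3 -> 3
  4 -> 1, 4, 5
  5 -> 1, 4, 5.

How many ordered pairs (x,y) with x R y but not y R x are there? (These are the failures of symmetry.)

3

Enumerating: (2,1), (2,4), (2,5).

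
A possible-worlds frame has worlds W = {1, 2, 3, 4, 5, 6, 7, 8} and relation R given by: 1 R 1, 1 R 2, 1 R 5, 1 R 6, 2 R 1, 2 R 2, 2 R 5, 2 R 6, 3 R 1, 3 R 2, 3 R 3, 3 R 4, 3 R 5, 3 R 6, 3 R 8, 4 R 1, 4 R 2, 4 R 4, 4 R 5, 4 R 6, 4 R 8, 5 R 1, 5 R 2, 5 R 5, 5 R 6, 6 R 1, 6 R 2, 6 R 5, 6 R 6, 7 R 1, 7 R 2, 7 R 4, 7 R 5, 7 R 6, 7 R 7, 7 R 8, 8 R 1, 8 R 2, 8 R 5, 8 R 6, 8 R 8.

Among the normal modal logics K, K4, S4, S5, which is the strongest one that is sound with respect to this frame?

S4

Transitive (axiom 4): yes — every two-step R-path is closed by a direct edge.
Reflexive (axiom T): yes — every world is R-related to itself.
Euclidean (axiom 5): no — 3 R 1 and 3 R 4, but not 1 R 4.
So F validates K, K4, S4; S5 would additionally require R to be Euclidean. The strongest is S4.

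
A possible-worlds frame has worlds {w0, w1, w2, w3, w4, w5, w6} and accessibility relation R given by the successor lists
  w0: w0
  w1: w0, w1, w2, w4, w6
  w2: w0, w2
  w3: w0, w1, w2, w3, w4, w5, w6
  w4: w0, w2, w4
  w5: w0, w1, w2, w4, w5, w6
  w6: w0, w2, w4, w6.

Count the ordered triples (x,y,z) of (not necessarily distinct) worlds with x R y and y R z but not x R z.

0

R is transitive; there are no such tuples.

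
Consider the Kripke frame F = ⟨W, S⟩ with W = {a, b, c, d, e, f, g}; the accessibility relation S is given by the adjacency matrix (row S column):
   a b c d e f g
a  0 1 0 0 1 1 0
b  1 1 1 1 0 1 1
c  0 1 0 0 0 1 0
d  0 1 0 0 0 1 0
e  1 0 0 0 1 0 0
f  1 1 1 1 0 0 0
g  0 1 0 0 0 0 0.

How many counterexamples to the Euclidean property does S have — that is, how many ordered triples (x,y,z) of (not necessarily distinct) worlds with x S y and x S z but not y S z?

36

Enumerating: (a,b,e), (a,e,b), (a,e,f), (a,f,e), (a,f,f), (b,a,a), (b,a,c), (b,a,d), (b,a,g), (b,c,a), (b,c,c), (b,c,d), … and 24 more.
Total: 36.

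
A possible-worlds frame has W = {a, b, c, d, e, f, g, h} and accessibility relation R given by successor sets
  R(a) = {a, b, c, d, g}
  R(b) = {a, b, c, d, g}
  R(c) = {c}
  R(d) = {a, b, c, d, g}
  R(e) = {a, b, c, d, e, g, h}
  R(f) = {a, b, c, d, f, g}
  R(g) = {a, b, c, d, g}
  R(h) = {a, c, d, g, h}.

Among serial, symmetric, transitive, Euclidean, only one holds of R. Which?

serial

Serial: yes — every world has a successor (e.g. a R a).
Symmetric: no — a R c but not c R a.
Transitive: no — h R a and a R b, but not h R b.
Euclidean: no — a R c and a R b, but not c R b.
Only serial holds.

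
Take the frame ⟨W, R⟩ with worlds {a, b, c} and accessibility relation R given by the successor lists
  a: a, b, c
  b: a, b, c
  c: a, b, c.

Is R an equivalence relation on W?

Yes

Reflexive: yes — every world is R-related to itself.
Symmetric: yes — every pair in R has its reverse in R.
Transitive: yes — every two-step R-path is closed by a direct edge.
So R is an equivalence relation.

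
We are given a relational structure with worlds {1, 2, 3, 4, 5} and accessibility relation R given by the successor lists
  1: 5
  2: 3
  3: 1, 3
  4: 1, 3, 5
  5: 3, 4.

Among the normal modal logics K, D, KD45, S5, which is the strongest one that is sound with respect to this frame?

D

Serial (axiom D): yes — every world has a successor (e.g. 1 R 5).
Euclidean (axiom 5): no — 4 R 1 and 4 R 3, but not 1 R 3.
Transitive (axiom 4): no — 1 R 5 and 5 R 3, but not 1 R 3.
Reflexive (axiom T): no — 1 is not related to itself.
So F validates K, D; KD45 would additionally require R to be Euclidean and transitive. The strongest is D.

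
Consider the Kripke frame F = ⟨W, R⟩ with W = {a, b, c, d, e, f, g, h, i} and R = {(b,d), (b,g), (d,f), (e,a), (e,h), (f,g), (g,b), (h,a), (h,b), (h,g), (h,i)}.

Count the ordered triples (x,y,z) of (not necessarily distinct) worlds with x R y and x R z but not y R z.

Enumerating: (b,d,d), (b,d,g), (b,g,d), (b,g,g), (d,f,f), (e,a,a), (e,a,h), (e,h,h), (f,g,g), (g,b,b), (h,a,a), (h,a,b), … and 12 more.
Total: 24.

24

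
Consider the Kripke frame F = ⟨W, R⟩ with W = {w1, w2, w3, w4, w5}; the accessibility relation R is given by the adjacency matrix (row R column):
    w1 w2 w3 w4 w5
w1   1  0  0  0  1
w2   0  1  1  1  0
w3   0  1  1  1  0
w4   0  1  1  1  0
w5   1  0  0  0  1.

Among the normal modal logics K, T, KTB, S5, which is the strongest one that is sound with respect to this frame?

Reflexive (axiom T): yes — every world is R-related to itself.
Symmetric (axiom B): yes — every pair in R has its reverse in R.
Euclidean (axiom 5): yes — any two successors of a common world are R-related.
So F validates K, T, KTB, S5. The strongest is S5.

S5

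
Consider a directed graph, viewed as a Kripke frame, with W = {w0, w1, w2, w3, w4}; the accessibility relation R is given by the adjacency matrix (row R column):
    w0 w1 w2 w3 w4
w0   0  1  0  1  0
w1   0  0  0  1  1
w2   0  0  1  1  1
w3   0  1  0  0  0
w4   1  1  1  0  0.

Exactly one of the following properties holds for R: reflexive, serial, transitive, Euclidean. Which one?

serial

Reflexive: no — w0 is not related to itself.
Serial: yes — every world has a successor (e.g. w0 R w1).
Transitive: no — w0 R w1 and w1 R w4, but not w0 R w4.
Euclidean: no — w1 R w3 and w1 R w4, but not w3 R w4.
Only serial holds.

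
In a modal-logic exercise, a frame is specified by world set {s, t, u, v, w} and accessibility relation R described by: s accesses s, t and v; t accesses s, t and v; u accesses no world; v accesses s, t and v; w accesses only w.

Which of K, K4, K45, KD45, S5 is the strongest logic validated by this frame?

Transitive (axiom 4): yes — every two-step R-path is closed by a direct edge.
Euclidean (axiom 5): yes — any two successors of a common world are R-related.
Serial (axiom D): no — u has no R-successor.
Reflexive (axiom T): no — u is not related to itself.
So F validates K, K4, K45; KD45 would additionally require R to be serial. The strongest is K45.

K45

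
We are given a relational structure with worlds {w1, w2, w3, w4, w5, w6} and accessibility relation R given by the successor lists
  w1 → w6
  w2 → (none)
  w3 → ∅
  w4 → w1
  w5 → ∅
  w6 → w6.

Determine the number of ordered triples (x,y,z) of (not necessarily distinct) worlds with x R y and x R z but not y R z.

Enumerating: (w4,w1,w1).

1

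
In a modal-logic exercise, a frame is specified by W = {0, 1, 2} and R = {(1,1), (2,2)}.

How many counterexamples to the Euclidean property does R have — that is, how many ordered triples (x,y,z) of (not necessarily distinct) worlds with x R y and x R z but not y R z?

0

R is Euclidean; there are no such tuples.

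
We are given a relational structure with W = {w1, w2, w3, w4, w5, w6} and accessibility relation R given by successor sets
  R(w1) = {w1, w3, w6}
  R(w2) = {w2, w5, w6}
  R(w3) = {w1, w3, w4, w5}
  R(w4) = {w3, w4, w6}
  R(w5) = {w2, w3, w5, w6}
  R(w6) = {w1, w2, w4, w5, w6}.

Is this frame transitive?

No

Transitive: no — w1 R w3 and w3 R w4, but not w1 R w4.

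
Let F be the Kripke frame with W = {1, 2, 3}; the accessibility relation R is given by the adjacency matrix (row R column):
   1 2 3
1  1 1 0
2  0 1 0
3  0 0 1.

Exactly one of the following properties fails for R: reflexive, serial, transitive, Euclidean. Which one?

Reflexive: yes — every world is R-related to itself.
Serial: yes — every world has a successor (e.g. 1 R 1).
Transitive: yes — every two-step R-path is closed by a direct edge.
Euclidean: no — 1 R 2 and 1 R 1, but not 2 R 1.
Only Euclidean fails.

Euclidean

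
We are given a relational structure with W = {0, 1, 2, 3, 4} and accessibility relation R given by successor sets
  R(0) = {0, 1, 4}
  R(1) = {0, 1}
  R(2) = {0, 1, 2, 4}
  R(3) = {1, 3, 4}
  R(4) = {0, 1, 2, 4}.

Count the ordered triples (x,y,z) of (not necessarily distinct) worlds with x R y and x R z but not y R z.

10

Enumerating: (0,1,4), (2,0,2), (2,1,2), (2,1,4), (3,1,3), (3,1,4), (3,4,3), (4,0,2), (4,1,2), (4,1,4).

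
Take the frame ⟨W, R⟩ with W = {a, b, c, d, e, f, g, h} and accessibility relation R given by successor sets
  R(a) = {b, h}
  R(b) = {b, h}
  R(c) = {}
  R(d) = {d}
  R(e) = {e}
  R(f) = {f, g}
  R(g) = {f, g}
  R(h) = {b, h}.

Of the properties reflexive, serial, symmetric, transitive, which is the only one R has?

transitive

Reflexive: no — a is not related to itself.
Serial: no — c has no R-successor.
Symmetric: no — a R b but not b R a.
Transitive: yes — every two-step R-path is closed by a direct edge.
Only transitive holds.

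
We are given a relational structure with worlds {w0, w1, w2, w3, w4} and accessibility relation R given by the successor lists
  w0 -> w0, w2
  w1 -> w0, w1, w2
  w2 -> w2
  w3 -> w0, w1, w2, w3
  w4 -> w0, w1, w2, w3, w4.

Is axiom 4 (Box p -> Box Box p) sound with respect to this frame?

The schema 4 characterises exactly the transitive frames.
Transitive: yes — every two-step R-path is closed by a direct edge.

Yes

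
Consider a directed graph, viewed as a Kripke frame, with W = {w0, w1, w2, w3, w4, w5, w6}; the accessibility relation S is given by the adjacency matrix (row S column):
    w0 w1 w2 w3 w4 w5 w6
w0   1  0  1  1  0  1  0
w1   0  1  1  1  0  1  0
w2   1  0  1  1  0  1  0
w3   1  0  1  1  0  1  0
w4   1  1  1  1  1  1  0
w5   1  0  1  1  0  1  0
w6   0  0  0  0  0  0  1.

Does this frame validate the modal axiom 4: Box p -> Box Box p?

No

By correspondence theory, 4 is valid on a frame iff S is transitive.
Transitive: no — w1 S w2 and w2 S w0, but not w1 S w0.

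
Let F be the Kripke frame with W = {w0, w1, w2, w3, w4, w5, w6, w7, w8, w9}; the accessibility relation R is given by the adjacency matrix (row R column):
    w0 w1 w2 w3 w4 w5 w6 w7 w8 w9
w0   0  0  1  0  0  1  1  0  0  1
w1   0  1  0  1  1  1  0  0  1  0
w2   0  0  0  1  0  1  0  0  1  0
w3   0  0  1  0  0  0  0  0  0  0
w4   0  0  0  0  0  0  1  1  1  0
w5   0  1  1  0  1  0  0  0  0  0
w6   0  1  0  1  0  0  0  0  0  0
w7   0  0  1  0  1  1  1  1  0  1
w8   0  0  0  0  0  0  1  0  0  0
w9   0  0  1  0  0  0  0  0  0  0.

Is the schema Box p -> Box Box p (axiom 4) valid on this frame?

No

The schema 4 characterises exactly the transitive frames.
Transitive: no — w0 R w2 and w2 R w3, but not w0 R w3.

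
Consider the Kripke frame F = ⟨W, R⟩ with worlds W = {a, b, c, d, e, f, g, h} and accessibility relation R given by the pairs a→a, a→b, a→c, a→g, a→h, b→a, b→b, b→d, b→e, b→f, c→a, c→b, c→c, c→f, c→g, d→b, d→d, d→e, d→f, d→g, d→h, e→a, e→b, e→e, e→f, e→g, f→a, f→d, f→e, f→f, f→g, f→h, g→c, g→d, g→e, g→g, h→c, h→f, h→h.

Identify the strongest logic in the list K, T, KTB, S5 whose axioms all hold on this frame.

T

Reflexive (axiom T): yes — every world is R-related to itself.
Symmetric (axiom B): no — a R g but not g R a.
Euclidean (axiom 5): no — a R b and a R c, but not b R c.
So F validates K, T; KTB would additionally require R to be symmetric. The strongest is T.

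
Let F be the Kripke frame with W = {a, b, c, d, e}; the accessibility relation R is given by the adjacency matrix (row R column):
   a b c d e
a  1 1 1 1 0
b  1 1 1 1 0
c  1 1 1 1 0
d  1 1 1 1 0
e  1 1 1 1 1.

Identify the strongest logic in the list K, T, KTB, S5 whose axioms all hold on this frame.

Reflexive (axiom T): yes — every world is R-related to itself.
Symmetric (axiom B): no — e R a but not a R e.
Euclidean (axiom 5): no — e R a and e R e, but not a R e.
So F validates K, T; KTB would additionally require R to be symmetric. The strongest is T.

T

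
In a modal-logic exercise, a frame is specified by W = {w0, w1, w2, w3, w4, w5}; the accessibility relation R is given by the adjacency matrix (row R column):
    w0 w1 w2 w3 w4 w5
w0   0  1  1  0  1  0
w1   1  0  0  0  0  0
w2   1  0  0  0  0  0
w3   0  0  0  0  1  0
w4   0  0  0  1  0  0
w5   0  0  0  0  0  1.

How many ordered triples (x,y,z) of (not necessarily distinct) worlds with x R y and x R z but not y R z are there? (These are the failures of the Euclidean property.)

13

Enumerating: (w0,w1,w1), (w0,w1,w2), (w0,w1,w4), (w0,w2,w1), (w0,w2,w2), (w0,w2,w4), (w0,w4,w1), (w0,w4,w2), (w0,w4,w4), (w1,w0,w0), (w2,w0,w0), (w3,w4,w4), (w4,w3,w3).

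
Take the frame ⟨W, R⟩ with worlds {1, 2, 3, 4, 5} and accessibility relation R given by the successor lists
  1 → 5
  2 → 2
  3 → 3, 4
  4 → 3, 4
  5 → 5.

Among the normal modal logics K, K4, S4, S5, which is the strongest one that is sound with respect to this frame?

K4

Transitive (axiom 4): yes — every two-step R-path is closed by a direct edge.
Reflexive (axiom T): no — 1 is not related to itself.
Euclidean (axiom 5): yes — any two successors of a common world are R-related.
So F validates K, K4; S4 would additionally require R to be reflexive. The strongest is K4.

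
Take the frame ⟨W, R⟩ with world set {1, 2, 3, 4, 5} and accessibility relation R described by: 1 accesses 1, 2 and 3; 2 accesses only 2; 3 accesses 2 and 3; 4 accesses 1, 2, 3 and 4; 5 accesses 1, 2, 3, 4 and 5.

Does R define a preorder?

Reflexive: yes — every world is R-related to itself.
Transitive: yes — every two-step R-path is closed by a direct edge.
So R is a preorder.

Yes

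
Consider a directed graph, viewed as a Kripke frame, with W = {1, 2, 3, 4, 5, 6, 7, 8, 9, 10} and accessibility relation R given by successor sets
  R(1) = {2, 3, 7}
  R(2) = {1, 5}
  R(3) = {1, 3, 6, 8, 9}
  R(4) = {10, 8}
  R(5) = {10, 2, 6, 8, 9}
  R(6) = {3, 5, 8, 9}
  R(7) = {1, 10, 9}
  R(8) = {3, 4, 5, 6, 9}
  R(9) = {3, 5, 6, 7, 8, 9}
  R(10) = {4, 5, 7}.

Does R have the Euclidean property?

Euclidean: no — 1 R 2 and 1 R 3, but not 2 R 3.

No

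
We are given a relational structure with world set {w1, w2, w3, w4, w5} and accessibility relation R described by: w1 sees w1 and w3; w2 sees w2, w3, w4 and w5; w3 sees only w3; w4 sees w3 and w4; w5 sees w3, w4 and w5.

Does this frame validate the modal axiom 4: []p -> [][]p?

Yes

By correspondence theory, 4 is valid on a frame iff R is transitive.
Transitive: yes — every two-step R-path is closed by a direct edge.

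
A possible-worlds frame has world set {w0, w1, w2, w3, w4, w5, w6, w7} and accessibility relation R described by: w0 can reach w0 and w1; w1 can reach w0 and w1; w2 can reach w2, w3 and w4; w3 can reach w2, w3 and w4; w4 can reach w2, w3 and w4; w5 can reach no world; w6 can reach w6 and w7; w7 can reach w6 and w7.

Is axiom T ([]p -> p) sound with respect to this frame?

No

Axiom T corresponds to the accessibility relation being reflexive.
Reflexive: no — w5 is not related to itself.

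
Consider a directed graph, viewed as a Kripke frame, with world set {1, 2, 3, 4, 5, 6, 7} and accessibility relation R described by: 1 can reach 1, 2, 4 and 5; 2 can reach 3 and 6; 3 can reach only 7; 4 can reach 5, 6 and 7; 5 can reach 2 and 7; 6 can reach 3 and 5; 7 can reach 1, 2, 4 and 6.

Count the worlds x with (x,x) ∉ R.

Enumerating: 2, 3, 4, 5, 6, 7.

6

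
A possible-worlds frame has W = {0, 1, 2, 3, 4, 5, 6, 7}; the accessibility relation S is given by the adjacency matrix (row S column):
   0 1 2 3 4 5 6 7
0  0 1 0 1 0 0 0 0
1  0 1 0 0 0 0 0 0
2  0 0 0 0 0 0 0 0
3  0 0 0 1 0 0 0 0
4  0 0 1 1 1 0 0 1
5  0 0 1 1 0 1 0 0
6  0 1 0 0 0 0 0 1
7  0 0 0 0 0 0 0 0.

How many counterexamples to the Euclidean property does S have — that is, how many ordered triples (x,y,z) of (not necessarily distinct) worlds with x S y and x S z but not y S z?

Enumerating: (0,1,3), (0,3,1), (4,2,2), (4,2,3), (4,2,4), (4,2,7), (4,3,2), (4,3,4), (4,3,7), (4,7,2), (4,7,3), (4,7,4), … and 9 more.
Total: 21.

21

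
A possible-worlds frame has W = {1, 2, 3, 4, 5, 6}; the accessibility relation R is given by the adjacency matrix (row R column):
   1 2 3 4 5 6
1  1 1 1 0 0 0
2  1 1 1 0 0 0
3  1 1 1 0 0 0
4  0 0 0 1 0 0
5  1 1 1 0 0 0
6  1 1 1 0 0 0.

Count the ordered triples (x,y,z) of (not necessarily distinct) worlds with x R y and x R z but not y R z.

0

R is Euclidean; there are no such tuples.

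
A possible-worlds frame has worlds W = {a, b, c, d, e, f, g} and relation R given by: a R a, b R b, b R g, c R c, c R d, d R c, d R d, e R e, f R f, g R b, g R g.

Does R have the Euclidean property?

Yes

Euclidean: yes — any two successors of a common world are R-related.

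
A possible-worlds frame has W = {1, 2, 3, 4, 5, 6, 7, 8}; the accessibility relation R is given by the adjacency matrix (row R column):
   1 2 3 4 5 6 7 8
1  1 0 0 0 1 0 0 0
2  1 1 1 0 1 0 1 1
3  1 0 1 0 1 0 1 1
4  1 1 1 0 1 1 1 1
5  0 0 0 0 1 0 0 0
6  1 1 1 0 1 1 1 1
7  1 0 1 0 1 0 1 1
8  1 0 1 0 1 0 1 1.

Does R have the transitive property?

Transitive: yes — every two-step R-path is closed by a direct edge.

Yes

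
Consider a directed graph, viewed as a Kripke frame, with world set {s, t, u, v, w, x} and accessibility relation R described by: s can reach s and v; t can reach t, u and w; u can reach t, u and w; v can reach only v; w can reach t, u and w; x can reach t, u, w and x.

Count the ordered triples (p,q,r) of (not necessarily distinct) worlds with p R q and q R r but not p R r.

R is transitive; there are no such tuples.

0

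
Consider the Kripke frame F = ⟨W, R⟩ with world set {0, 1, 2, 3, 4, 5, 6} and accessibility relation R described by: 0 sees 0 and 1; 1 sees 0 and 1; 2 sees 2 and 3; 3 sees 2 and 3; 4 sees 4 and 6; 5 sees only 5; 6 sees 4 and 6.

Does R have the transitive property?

Yes

Transitive: yes — every two-step R-path is closed by a direct edge.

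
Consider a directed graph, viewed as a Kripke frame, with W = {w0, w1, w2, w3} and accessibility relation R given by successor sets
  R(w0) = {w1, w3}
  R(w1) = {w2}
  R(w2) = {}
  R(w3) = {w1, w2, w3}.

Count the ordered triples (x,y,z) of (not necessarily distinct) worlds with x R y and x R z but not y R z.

8

Enumerating: (w0,w1,w1), (w0,w1,w3), (w1,w2,w2), (w3,w1,w1), (w3,w1,w3), (w3,w2,w1), (w3,w2,w2), (w3,w2,w3).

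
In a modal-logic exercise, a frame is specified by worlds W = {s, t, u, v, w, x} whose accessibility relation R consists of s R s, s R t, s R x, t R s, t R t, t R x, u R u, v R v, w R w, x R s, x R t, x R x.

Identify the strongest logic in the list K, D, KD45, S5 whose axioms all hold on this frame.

S5

Serial (axiom D): yes — every world has a successor (e.g. s R s).
Euclidean (axiom 5): yes — any two successors of a common world are R-related.
Transitive (axiom 4): yes — every two-step R-path is closed by a direct edge.
Reflexive (axiom T): yes — every world is R-related to itself.
So F validates K, D, KD45, S5. The strongest is S5.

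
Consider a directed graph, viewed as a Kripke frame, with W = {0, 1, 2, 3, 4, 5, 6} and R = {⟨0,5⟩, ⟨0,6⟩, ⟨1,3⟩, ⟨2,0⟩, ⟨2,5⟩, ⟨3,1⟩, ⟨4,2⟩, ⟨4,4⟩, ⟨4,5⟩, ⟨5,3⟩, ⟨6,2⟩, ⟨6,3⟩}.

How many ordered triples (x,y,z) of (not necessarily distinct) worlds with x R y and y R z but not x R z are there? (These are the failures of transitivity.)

13

Enumerating: (0,5,3), (0,6,2), (0,6,3), (1,3,1), (2,0,6), (2,5,3), (3,1,3), (4,2,0), (4,5,3), (5,3,1), (6,2,0), (6,2,5), (6,3,1).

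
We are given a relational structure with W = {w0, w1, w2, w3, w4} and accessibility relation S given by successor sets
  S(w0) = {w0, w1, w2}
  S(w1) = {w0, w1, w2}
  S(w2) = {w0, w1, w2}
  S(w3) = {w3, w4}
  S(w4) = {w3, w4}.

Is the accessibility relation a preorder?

Reflexive: yes — every world is S-related to itself.
Transitive: yes — every two-step S-path is closed by a direct edge.
So S is a preorder.

Yes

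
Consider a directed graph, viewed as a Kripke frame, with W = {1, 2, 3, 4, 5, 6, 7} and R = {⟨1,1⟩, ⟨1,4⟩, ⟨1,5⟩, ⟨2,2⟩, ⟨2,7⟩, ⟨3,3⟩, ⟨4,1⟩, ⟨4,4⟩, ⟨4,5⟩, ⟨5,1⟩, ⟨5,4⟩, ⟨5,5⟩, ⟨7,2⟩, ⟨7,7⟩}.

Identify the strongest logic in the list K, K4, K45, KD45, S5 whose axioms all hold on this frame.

K45

Transitive (axiom 4): yes — every two-step R-path is closed by a direct edge.
Euclidean (axiom 5): yes — any two successors of a common world are R-related.
Serial (axiom D): no — 6 has no R-successor.
Reflexive (axiom T): no — 6 is not related to itself.
So F validates K, K4, K45; KD45 would additionally require R to be serial. The strongest is K45.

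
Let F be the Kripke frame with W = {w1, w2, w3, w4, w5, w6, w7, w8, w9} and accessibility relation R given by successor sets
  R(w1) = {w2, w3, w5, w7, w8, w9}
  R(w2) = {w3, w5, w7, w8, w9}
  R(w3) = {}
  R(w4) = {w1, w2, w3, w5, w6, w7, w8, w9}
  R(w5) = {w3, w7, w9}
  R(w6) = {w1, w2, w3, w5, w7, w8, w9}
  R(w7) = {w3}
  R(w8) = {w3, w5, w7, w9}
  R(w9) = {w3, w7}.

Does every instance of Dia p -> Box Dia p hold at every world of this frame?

No

The schema 5 characterises exactly the Euclidean frames.
Euclidean: no — w1 R w3 and w1 R w2, but not w3 R w2.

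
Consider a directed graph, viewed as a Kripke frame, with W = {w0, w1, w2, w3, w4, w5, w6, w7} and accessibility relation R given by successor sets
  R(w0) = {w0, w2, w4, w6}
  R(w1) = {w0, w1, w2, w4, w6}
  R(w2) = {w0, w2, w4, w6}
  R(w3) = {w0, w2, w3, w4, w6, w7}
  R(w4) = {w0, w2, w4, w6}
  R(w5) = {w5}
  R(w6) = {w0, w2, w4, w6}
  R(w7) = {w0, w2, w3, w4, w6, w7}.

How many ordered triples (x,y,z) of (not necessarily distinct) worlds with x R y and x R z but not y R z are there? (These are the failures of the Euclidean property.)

20

Enumerating: (w1,w0,w1), (w1,w2,w1), (w1,w4,w1), (w1,w6,w1), (w3,w0,w3), (w3,w0,w7), (w3,w2,w3), (w3,w2,w7), (w3,w4,w3), (w3,w4,w7), (w3,w6,w3), (w3,w6,w7), … and 8 more.
Total: 20.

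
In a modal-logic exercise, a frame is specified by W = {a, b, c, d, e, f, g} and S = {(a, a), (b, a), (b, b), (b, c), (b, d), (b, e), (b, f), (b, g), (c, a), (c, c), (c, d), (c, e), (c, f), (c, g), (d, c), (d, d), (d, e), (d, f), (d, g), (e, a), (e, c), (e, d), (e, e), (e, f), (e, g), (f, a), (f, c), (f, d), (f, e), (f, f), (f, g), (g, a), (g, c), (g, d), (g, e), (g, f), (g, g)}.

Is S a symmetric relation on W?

Symmetric: no — b S a but not a S b.

No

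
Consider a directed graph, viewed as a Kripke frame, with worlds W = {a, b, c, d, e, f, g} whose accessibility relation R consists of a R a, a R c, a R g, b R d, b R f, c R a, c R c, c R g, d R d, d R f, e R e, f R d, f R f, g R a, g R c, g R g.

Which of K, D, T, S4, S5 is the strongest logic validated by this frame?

Serial (axiom D): yes — every world has a successor (e.g. a R a).
Reflexive (axiom T): no — b is not related to itself.
Transitive (axiom 4): yes — every two-step R-path is closed by a direct edge.
Euclidean (axiom 5): yes — any two successors of a common world are R-related.
So F validates K, D; T would additionally require R to be reflexive. The strongest is D.

D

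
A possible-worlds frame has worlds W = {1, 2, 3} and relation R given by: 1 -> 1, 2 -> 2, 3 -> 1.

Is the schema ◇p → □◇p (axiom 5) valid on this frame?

By correspondence theory, 5 is valid on a frame iff R is Euclidean.
Euclidean: yes — any two successors of a common world are R-related.

Yes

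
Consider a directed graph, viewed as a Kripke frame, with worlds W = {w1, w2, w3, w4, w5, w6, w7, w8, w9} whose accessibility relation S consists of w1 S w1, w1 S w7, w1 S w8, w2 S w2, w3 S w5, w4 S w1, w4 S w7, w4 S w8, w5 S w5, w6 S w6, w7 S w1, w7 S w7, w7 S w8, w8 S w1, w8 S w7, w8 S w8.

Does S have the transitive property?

Yes

Transitive: yes — every two-step S-path is closed by a direct edge.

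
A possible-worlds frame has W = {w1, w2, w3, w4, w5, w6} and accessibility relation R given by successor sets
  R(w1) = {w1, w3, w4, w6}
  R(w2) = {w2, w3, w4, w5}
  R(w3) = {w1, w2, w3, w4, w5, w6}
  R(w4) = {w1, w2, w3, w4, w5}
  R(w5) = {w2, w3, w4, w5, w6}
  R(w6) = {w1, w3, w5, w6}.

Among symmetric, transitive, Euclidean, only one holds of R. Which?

Symmetric: yes — every pair in R has its reverse in R.
Transitive: no — w1 R w3 and w3 R w2, but not w1 R w2.
Euclidean: no — w1 R w4 and w1 R w6, but not w4 R w6.
Only symmetric holds.

symmetric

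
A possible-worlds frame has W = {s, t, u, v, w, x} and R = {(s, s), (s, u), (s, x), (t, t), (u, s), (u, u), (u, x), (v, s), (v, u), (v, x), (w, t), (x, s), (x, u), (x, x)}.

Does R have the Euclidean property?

Euclidean: yes — any two successors of a common world are R-related.

Yes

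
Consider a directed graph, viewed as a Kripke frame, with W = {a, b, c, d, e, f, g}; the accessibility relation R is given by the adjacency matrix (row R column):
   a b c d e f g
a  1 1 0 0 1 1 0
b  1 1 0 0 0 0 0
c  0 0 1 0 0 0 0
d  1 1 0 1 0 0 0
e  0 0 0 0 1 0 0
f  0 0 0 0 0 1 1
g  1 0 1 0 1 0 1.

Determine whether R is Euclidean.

No

Euclidean: no — a R b and a R e, but not b R e.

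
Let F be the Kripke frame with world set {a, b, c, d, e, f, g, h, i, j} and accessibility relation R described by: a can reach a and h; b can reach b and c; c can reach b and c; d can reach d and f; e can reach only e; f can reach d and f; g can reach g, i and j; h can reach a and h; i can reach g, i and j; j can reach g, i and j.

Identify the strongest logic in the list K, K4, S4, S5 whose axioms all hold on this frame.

Transitive (axiom 4): yes — every two-step R-path is closed by a direct edge.
Reflexive (axiom T): yes — every world is R-related to itself.
Euclidean (axiom 5): yes — any two successors of a common world are R-related.
So F validates K, K4, S4, S5. The strongest is S5.

S5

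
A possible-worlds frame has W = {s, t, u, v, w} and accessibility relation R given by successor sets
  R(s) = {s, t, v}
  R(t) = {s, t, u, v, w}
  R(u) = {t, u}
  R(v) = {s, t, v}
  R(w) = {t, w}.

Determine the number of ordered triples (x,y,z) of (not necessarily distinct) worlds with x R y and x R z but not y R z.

10

Enumerating: (t,s,u), (t,s,w), (t,u,s), (t,u,v), (t,u,w), (t,v,u), (t,v,w), (t,w,s), (t,w,u), (t,w,v).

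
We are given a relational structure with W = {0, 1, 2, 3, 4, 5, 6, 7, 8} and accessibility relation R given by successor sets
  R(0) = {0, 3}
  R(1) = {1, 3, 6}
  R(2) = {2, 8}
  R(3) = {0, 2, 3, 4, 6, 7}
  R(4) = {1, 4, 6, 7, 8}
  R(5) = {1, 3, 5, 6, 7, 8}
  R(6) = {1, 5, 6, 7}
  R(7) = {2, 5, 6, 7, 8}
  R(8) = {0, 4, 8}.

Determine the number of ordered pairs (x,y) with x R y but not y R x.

Enumerating: (1,3), (2,8), (3,2), (3,4), (3,6), (3,7), (4,1), (4,6), (4,7), (5,1), (5,3), (5,8), (7,2), (7,8), (8,0).

15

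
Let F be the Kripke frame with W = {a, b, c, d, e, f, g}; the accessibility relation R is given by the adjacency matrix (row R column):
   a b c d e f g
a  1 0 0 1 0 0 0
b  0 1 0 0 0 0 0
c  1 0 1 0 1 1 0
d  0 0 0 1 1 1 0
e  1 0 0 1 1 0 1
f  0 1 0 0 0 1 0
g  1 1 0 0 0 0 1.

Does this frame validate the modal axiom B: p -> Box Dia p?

No

By correspondence theory, B is valid on a frame iff R is symmetric.
Symmetric: no — a R d but not d R a.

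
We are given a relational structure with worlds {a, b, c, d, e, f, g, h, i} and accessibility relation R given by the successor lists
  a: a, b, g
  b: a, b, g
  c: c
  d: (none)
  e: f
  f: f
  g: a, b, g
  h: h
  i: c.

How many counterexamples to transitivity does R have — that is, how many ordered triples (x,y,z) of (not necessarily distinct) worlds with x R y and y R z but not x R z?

0

R is transitive; there are no such tuples.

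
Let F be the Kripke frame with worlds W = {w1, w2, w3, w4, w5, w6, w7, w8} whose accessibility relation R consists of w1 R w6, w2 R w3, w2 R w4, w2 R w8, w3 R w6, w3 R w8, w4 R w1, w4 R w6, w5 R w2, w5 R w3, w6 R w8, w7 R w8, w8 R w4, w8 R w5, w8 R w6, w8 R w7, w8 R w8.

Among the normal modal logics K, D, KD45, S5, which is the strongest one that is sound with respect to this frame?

D

Serial (axiom D): yes — every world has a successor (e.g. w1 R w6).
Euclidean (axiom 5): no — w2 R w3 and w2 R w4, but not w3 R w4.
Transitive (axiom 4): no — w1 R w6 and w6 R w8, but not w1 R w8.
Reflexive (axiom T): no — w1 is not related to itself.
So F validates K, D; KD45 would additionally require R to be Euclidean and transitive. The strongest is D.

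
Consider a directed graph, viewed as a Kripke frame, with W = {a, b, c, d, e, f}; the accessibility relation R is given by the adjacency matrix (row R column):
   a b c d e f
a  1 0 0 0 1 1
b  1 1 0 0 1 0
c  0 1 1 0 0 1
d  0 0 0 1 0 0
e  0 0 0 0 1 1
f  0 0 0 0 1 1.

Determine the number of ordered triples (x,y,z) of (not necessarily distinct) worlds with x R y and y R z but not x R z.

Enumerating: (b,a,f), (b,e,f), (c,b,a), (c,b,e), (c,f,e).

5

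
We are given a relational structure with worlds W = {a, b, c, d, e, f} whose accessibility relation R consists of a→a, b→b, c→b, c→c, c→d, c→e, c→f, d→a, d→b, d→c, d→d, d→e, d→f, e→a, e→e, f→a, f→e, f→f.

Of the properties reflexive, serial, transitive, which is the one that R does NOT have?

transitive

Reflexive: yes — every world is R-related to itself.
Serial: yes — every world has a successor (e.g. a R a).
Transitive: no — c R d and d R a, but not c R a.
Only transitive fails.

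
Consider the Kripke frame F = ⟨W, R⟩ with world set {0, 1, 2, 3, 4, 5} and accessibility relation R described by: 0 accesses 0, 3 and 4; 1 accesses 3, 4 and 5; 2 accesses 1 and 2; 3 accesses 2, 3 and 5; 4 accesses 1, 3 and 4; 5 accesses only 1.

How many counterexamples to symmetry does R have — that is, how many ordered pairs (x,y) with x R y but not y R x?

7

Enumerating: (0,3), (0,4), (1,3), (2,1), (3,2), (3,5), (4,3).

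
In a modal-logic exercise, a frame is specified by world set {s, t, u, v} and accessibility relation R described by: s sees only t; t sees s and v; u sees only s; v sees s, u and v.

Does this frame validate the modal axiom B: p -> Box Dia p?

Axiom B corresponds to the accessibility relation being symmetric.
Symmetric: no — t R v but not v R t.

No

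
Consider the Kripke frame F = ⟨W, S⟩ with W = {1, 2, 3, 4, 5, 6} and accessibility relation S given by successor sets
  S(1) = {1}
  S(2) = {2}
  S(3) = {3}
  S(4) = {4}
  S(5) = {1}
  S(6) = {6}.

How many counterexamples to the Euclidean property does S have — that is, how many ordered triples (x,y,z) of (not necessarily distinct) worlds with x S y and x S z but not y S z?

0

S is Euclidean; there are no such tuples.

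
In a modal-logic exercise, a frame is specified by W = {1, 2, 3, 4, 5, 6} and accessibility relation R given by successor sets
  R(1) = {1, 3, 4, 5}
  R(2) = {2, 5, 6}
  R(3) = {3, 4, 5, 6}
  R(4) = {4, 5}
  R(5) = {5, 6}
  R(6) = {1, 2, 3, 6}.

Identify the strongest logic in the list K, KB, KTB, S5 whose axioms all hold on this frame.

K

Symmetric (axiom B): no — 1 R 3 but not 3 R 1.
Reflexive (axiom T): yes — every world is R-related to itself.
Euclidean (axiom 5): no — 1 R 4 and 1 R 3, but not 4 R 3.
So F validates K; KB would additionally require R to be symmetric. The strongest is K.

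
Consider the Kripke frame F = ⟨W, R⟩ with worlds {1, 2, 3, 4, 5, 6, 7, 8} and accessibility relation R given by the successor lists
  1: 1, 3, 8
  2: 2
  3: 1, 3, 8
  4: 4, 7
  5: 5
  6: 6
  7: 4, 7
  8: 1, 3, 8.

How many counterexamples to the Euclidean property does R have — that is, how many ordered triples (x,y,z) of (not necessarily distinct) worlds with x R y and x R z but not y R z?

R is Euclidean; there are no such tuples.

0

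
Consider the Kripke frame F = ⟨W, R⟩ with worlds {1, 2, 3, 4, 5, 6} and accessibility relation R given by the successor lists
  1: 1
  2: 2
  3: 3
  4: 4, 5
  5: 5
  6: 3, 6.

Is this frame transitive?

Yes

Transitive: yes — every two-step R-path is closed by a direct edge.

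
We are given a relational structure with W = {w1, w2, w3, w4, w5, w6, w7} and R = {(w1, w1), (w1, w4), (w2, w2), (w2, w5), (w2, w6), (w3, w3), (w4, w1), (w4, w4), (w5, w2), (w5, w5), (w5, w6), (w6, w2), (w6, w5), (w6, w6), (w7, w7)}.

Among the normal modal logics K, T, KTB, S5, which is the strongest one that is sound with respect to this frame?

Reflexive (axiom T): yes — every world is R-related to itself.
Symmetric (axiom B): yes — every pair in R has its reverse in R.
Euclidean (axiom 5): yes — any two successors of a common world are R-related.
So F validates K, T, KTB, S5. The strongest is S5.

S5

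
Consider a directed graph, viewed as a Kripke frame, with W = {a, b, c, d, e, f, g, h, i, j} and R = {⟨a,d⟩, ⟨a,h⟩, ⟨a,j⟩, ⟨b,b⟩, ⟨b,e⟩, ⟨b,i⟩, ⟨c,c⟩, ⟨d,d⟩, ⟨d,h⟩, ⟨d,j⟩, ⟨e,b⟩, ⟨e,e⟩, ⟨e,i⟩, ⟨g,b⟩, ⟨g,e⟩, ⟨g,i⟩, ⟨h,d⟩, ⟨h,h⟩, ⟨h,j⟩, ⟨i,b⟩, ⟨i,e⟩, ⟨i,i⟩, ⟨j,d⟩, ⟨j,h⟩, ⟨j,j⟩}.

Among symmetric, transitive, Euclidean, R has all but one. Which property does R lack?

symmetric

Symmetric: no — a R d but not d R a.
Transitive: yes — every two-step R-path is closed by a direct edge.
Euclidean: yes — any two successors of a common world are R-related.
Only symmetric fails.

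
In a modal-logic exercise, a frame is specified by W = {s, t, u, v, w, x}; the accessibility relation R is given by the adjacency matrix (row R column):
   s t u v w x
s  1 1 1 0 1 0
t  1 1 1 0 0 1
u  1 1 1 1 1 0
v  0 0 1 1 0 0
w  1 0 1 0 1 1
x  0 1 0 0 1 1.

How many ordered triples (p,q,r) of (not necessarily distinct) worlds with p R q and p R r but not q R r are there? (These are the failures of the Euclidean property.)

20

Enumerating: (s,t,w), (s,w,t), (t,s,x), (t,u,x), (t,x,s), (t,x,u), (u,s,v), (u,t,v), (u,t,w), (u,v,s), (u,v,t), (u,v,w), … and 8 more.
Total: 20.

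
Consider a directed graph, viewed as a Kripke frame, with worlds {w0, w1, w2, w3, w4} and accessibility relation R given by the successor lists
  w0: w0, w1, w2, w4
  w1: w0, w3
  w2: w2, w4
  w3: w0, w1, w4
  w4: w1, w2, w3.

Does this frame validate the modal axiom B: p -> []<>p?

No

By correspondence theory, B is valid on a frame iff R is symmetric.
Symmetric: no — w0 R w2 but not w2 R w0.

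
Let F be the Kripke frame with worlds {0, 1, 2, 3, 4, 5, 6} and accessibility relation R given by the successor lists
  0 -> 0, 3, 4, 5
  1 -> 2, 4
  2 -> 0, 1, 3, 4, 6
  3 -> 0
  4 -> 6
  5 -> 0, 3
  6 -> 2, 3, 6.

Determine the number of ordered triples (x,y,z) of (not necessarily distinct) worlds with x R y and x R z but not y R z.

34

Enumerating: (0,3,3), (0,3,4), (0,3,5), (0,4,0), (0,4,3), (0,4,4), (0,4,5), (0,5,4), (0,5,5), (1,2,2), (1,4,2), (1,4,4), … and 22 more.
Total: 34.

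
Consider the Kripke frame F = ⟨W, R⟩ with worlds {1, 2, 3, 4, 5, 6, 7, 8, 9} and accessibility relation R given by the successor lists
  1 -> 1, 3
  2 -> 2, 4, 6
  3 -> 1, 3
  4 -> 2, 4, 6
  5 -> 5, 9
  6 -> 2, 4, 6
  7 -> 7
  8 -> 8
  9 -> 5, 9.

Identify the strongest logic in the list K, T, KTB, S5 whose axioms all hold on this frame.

Reflexive (axiom T): yes — every world is R-related to itself.
Symmetric (axiom B): yes — every pair in R has its reverse in R.
Euclidean (axiom 5): yes — any two successors of a common world are R-related.
So F validates K, T, KTB, S5. The strongest is S5.

S5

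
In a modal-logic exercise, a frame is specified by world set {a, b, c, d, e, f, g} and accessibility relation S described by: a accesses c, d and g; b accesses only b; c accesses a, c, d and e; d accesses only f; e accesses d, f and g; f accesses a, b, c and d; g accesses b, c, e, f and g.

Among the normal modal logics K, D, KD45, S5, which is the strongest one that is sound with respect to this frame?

Serial (axiom D): yes — every world has a successor (e.g. a S c).
Euclidean (axiom 5): no — a S c and a S g, but not c S g.
Transitive (axiom 4): no — a S c and c S e, but not a S e.
Reflexive (axiom T): no — a is not related to itself.
So F validates K, D; KD45 would additionally require S to be Euclidean and transitive. The strongest is D.

D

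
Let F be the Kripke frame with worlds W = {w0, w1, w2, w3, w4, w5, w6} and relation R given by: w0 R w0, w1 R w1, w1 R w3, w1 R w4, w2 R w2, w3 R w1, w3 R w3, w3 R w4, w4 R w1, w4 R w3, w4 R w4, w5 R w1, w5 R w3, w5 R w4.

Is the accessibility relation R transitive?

Transitive: yes — every two-step R-path is closed by a direct edge.

Yes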